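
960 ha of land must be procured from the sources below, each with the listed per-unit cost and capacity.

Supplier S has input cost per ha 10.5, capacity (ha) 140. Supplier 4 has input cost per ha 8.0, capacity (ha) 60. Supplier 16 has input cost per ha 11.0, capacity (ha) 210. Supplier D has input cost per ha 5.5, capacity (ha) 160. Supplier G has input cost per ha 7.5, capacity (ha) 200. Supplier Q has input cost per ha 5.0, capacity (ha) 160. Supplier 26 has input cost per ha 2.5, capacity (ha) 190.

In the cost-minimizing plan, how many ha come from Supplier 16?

Fill from the cheapest source first.
Supplier 26 at 2.5: take all 190 ha — 770 still needed.
Supplier Q at 5.0: take all 160 ha — 610 still needed.
Supplier D at 5.5: take all 160 ha — 450 still needed.
Take 200 from Supplier G at 7.5 — need 250 more.
Take 60 from Supplier 4 at 8.0 — need 190 more.
Supplier S (10.5): use full 140 — 50 ha to go.
Supplier 16 at 11.0: take 50 of its 210 — requirement met.

50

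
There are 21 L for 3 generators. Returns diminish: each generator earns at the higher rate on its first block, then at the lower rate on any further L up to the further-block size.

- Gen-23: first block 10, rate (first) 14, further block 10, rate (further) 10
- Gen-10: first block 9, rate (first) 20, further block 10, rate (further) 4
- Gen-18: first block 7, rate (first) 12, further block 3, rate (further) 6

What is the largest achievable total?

Order all 6 blocks by rate: Gen-10/tier1 20 > Gen-23/tier1 14 > Gen-18/tier1 12 > Gen-23/tier2 10 > Gen-18/tier2 6 > Gen-10/tier2 4.
Gen-10/tier1 (20): +9 — 12 left.
Fill Gen-23 tier1 block (10 at 14) — 2 left.
Gen-18 tier1 at 12: only 2 left, fill 2.
Total = 20×9 + 14×10 + 12×2 = 344.

344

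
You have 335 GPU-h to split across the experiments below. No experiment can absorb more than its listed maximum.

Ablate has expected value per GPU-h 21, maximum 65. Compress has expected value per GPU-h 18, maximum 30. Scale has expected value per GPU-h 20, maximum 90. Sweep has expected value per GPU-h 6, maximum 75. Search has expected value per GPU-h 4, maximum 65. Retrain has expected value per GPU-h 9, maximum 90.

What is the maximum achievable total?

Order the experiments by expected value per GPU-h: Ablate 21 > Scale 20 > Compress 18 > Retrain 9 > Sweep 6 > Search 4.
Give Ablate 65 to hit its cap of 65 ; 270 left.
Scale: +90 to 90 (cap) ; 180 left.
Compress takes 30 to reach its cap of 30 ; 150 left.
Retrain: +90 to 90 (cap) ; 60 left.
Sweep has room for 75 but only 60 remain, so it gets 60.
Total = 21×65 + 18×30 + 20×90 + 6×60 + 9×90 = 4875.

4875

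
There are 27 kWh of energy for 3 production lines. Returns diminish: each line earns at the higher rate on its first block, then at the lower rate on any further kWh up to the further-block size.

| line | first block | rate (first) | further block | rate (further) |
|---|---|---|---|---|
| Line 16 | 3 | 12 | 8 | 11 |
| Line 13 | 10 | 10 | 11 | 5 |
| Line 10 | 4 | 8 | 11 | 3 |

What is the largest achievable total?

Order all 6 blocks by rate: Line 16/tier1 12 > Line 16/tier2 11 > Line 13/tier1 10 > Line 10/tier1 8 > Line 13/tier2 5 > Line 10/tier2 3.
Line 16 tier1 at 12: fill all 3 — 24 left.
Line 16 tier2 at 11: fill all 8 — 16 left.
Line 13 tier1 at 10: fill all 10 — 6 left.
Line 10/tier1 (8): +4 — 2 left.
2 remain; put them into Line 13 tier2 at 5.
Total = 12×3 + 11×8 + 10×10 + 8×4 + 5×2 = 266.

266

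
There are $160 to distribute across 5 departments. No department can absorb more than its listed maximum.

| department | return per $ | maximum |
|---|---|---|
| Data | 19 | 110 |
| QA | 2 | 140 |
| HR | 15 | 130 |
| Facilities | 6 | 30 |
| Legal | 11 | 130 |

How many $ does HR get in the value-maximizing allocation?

50

Rank by return per $: Data 19 > HR 15 > Legal 11 > Facilities 6 > QA 2.
Data: +110 to 110 (cap) → 50 left.
HR has room for 130 but only 50 remain, so it gets 50.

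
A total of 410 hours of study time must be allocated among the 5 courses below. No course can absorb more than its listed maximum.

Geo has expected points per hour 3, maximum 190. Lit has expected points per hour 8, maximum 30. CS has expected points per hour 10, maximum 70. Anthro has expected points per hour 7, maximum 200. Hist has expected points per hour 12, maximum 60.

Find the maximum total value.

3210

Rank by expected points per hour: Hist 12 > CS 10 > Lit 8 > Anthro 7 > Geo 3.
Hist: +60 to 60 (cap) — 350 left.
Give CS 70 to hit its cap of 70 — 280 left.
Give Lit 30 to hit its cap of 30 — 250 left.
Give Anthro 200 to hit its cap of 200 — 50 left.
Only 50 left; Geo takes them to reach 50.
Total = 3×50 + 8×30 + 10×70 + 7×200 + 12×60 = 3210.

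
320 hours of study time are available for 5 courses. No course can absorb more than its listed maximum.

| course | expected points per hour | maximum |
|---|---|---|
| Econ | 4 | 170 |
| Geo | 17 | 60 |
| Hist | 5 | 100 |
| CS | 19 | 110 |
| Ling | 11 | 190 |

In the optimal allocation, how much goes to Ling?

Rank by expected points per hour: CS 19 > Geo 17 > Ling 11 > Hist 5 > Econ 4.
CS takes 110 to reach its cap of 110 — 210 left.
Geo: +60 to 60 (cap) — 150 left.
Ling has room for 190 but only 150 remain, so it gets 150.

150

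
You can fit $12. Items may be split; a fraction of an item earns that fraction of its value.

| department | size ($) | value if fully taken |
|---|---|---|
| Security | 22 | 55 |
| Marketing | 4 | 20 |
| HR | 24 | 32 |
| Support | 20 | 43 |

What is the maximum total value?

40

Best value per unit of size first: Marketing 20/4≈5, Security 55/22≈2.5, Support 43/20≈2.15, HR 32/24≈1.33.
Take all of Marketing (4 $, value 20) — 8 $ left.
Only 8 $ remain; take 8/22 of Security for value 55×8/22 = 20.
Total value = 40.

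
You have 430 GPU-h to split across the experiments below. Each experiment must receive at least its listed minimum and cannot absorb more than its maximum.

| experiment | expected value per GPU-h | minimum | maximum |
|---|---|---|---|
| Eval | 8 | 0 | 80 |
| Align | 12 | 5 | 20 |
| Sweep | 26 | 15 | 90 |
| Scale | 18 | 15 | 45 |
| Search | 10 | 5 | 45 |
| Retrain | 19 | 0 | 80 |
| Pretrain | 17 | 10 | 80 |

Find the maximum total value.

7280

Meeting every minimum uses 0+5+15+15+5+0+10 = 50 GPU-h, leaving 380.
Highest expected value per GPU-h first: Sweep 26 > Retrain 19 > Scale 18 > Pretrain 17 > Align 12 > Search 10 > Eval 8.
Sweep takes 75 more to reach its cap of 90 ; 305 left.
Retrain: +80 to 80 (cap) ; 225 left.
Scale: +30 to 45 (cap) ; 195 left.
Give Pretrain 70 more to hit its cap of 80 ; 125 left.
Align takes 15 more to reach its cap of 20 ; 110 left.
Search: +40 to 45 (cap) ; 70 left.
Only 70 left; Eval takes them to reach 70.
Total = 8×70 + 12×20 + 26×90 + 18×45 + 10×45 + 19×80 + 17×80 = 7280.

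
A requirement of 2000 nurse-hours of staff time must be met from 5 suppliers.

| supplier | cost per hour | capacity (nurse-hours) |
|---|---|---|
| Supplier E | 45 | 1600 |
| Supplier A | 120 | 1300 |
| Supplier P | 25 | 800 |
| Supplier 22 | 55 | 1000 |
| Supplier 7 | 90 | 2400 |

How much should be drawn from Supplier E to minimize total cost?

Fill from the cheapest supplier first.
Take 800 from Supplier P at 25 ; need 1200 more.
Take 1200 from Supplier E at 45 to finish.
Supplier 22, Supplier 7, Supplier A: unused.

1200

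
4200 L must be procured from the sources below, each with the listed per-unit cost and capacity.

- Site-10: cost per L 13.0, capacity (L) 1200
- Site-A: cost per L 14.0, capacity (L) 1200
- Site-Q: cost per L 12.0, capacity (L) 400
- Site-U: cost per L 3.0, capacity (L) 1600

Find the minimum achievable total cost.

39200

Fill from the cheapest source first.
Site-U (3.0): use full 1600 ; 2600 L to go.
Site-Q at 12.0: take all 400 L ; 2200 still needed.
Site-10 at 13.0: take all 1200 L ; 1000 still needed.
Site-A (14.0): take the remaining 1000 ; done.
Cost = 1600×3.0 + 400×12.0 + 1200×13.0 + 1000×14.0 = 39200.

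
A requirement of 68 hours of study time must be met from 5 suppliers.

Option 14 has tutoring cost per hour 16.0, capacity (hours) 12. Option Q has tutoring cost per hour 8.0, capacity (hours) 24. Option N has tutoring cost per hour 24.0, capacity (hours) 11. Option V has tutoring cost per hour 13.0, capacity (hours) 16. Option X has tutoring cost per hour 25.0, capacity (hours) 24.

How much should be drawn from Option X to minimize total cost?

Cheapest first:
Option Q at 8.0: take all 24 hours → 44 still needed.
Option V (13.0): use full 16 → 28 hours to go.
Take 12 from Option 14 at 16.0 → need 16 more.
Option N at 24.0: take all 11 hours → 5 still needed.
Option X at 25.0: take 5 of its 24 → requirement met.

5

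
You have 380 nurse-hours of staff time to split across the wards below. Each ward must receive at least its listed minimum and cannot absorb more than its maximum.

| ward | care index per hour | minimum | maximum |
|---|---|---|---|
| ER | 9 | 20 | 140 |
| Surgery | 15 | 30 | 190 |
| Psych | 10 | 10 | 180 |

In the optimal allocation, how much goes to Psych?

170

Meeting every minimum uses 20+30+10 = 60 nurse-hours, leaving 320.
Highest care index per hour first: Surgery 15 > Psych 10 > ER 9.
Give Surgery 160 more to hit its cap of 190 — 160 left.
Only 160 left; Psych takes them to reach 170.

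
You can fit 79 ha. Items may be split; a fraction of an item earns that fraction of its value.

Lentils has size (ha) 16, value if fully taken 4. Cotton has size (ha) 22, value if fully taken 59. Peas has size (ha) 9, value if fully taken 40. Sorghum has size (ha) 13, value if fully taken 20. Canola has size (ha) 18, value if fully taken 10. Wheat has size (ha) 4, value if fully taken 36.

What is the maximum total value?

Rank by value-to-size ratio: Wheat 36/4≈9, Peas 40/9≈4.44, Cotton 59/22≈2.68, Sorghum 20/13≈1.54, Canola 10/18≈0.556, Lentils 4/16≈0.25.
Wheat: take in full, 4 ha for value 36 ; 75 left.
Peas: take in full, 9 ha for value 40 ; 66 left.
Cotton: take in full, 22 ha for value 59 ; 44 left.
Take all of Sorghum (13 ha, value 20) ; 31 ha left.
All 18 ha of Canola fit (value 10) ; 13 remain.
13 ha left: a 13/16 share of Lentils gives 4×13/16 = 3.25.
Total value = 168.25.

168.25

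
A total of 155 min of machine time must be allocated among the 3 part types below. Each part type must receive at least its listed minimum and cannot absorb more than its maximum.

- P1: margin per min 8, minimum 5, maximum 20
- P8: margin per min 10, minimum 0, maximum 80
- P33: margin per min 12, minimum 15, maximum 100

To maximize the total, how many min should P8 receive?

Meeting every minimum uses 5+0+15 = 20 min, leaving 135.
Rank by margin per min: P33 12 > P8 10 > P1 8.
Give P33 85 more to hit its cap of 100 — 50 left.
Only 50 left; P8 takes them to reach 50.

50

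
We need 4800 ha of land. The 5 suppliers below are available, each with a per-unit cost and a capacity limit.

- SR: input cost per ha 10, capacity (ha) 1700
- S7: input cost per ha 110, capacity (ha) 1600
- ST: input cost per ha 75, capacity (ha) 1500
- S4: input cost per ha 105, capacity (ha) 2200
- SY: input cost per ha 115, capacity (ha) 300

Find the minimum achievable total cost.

Fill from the cheapest supplier first.
Take 1700 from SR at 10 → need 3100 more.
ST at 75: take all 1500 ha → 1600 still needed.
S4 at 105: take 1600 of its 2200 → requirement met.
S7, SY: unused.
Cost = 1700×10 + 1500×75 + 1600×105 = 297500.

297500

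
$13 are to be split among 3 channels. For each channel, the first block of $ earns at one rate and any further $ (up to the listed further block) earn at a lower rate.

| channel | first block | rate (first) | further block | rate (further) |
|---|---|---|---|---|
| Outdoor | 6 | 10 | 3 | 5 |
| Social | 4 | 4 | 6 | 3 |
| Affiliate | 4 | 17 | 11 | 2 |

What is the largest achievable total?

Order all 6 blocks by rate: Affiliate/first 17 > Outdoor/first 10 > Outdoor/second 5 > Social/first 4 > Social/second 3 > Affiliate/second 2.
Fill Affiliate first block (4 at 17) → 9 left.
Outdoor first at 10: fill all 6 → 3 left.
Fill Outdoor second block (3 at 5) → 0 left.
Total = 17×4 + 10×6 + 5×3 = 143.

143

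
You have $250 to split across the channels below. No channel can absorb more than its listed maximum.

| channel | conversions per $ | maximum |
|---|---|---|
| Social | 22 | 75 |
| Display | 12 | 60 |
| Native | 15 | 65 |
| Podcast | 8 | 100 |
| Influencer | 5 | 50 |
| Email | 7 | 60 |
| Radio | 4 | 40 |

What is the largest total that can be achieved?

3745

Highest conversions per $ first: Social 22 > Native 15 > Display 12 > Podcast 8 > Email 7 > Influencer 5 > Radio 4.
Social: +75 to 75 (cap) ; 175 left.
Give Native 65 to hit its cap of 65 ; 110 left.
Display takes 60 to reach its cap of 60 ; 50 left.
Only 50 left; Podcast takes them to reach 50.
Total = 22×75 + 12×60 + 15×65 + 8×50 = 3745.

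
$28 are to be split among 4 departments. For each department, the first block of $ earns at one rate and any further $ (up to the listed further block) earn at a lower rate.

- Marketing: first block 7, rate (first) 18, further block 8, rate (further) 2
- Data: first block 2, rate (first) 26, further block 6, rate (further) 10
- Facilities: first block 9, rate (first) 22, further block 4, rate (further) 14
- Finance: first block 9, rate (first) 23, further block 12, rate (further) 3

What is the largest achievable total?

597

Treat each block as its own option and order by rate: Data/tier1 26 > Finance/tier1 23 > Facilities/tier1 22 > Marketing/tier1 18 > Facilities/tier2 14 > Data/tier2 10 > Finance/tier2 3 > Marketing/tier2 2.
Fill Data tier1 block (2 at 26) ; 26 left.
Fill Finance tier1 block (9 at 23) ; 17 left.
Facilities tier1 at 22: fill all 9 ; 8 left.
Marketing tier1 at 18: fill all 7 ; 1 left.
Facilities/tier2: +1 of 4 at 14; pool empty.
Total = 26×2 + 23×9 + 22×9 + 18×7 + 14×1 = 597.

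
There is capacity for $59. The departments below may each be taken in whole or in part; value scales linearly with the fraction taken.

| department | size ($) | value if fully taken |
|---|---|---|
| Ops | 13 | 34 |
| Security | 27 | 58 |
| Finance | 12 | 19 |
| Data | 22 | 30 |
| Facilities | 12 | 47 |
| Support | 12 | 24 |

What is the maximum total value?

Rank by value-to-size ratio: Facilities 47/12≈3.92, Ops 34/13≈2.62, Security 58/27≈2.15, Support 24/12≈2, Finance 19/12≈1.58, Data 30/22≈1.36.
Facilities: take in full, 12 $ for value 47 ; 47 left.
Take all of Ops (13 $, value 34) ; 34 $ left.
All 27 $ of Security fit (value 58) ; 7 remain.
Only 7 $ remain; take 7/12 of Support for value 24×7/12 = 14.
Total value = 153.

153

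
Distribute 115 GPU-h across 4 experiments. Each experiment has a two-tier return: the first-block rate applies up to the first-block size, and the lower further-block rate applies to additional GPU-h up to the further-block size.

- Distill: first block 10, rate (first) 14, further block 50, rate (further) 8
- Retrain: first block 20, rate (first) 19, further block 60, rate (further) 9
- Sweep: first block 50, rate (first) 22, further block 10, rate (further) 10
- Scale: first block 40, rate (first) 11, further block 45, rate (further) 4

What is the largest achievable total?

Order all 8 blocks by rate: Sweep/T1 22 > Retrain/T1 19 > Distill/T1 14 > Scale/T1 11 > Sweep/T2 10 > Retrain/T2 9 > Distill/T2 8 > Scale/T2 4.
Fill Sweep T1 block (50 at 22) — 65 left.
Fill Retrain T1 block (20 at 19) — 45 left.
Distill T1 at 14: fill all 10 — 35 left.
Scale/T1: +35 of 40 at 11; pool empty.
Total = 22×50 + 19×20 + 14×10 + 11×35 = 2005.

2005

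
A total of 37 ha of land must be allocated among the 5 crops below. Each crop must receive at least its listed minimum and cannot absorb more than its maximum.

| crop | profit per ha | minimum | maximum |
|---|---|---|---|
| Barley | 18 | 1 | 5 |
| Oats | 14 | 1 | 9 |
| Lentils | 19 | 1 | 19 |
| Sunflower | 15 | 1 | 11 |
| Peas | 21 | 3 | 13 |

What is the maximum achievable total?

Meeting every minimum uses 1+1+1+1+3 = 7 ha, leaving 30.
Order the crops by profit per ha: Peas 21 > Lentils 19 > Barley 18 > Sunflower 15 > Oats 14.
Give Peas 10 more to hit its cap of 13 ; 20 left.
Give Lentils 18 more to hit its cap of 19 ; 2 left.
Barley has room for 4 more but only 2 remain, so it gets 3.
Total = 18×3 + 14×1 + 19×19 + 15×1 + 21×13 = 717.

717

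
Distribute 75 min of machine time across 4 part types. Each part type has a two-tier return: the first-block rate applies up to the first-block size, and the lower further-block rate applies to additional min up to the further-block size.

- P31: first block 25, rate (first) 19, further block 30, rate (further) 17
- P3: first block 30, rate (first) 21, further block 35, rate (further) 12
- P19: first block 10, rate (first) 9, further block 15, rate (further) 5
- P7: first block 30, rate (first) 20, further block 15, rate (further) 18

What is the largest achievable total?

Order all 8 blocks by rate: P3/tier1 21 > P7/tier1 20 > P31/tier1 19 > P7/tier2 18 > P31/tier2 17 > P3/tier2 12 > P19/tier1 9 > P19/tier2 5.
P3/tier1 (21): +30 → 45 left.
P7 tier1 at 20: fill all 30 → 15 left.
15 remain; put them into P31 tier1 at 19.
Total = 21×30 + 20×30 + 19×15 = 1515.

1515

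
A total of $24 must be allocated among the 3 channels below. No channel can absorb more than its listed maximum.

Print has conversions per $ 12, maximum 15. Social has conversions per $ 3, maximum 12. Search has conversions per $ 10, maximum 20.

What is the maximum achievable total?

Rank by conversions per $: Print 12 > Search 10 > Social 3.
Print takes 15 to reach its cap of 15 — 9 left.
Search has room for 20 but only 9 remain, so it gets 9.
Total = 12×15 + 10×9 = 270.

270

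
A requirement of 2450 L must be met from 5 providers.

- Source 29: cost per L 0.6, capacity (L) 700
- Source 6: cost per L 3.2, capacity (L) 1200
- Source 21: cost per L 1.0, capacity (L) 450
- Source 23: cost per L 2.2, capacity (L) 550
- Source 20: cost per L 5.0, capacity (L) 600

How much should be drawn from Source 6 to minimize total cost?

750

Fill from the cheapest provider first.
Source 29 (0.6): use full 700 → 1750 L to go.
Source 21 at 1.0: take all 450 L → 1300 still needed.
Source 23 at 2.2: take all 550 L → 750 still needed.
Take 750 from Source 6 at 3.2 to finish.
Source 20: unused.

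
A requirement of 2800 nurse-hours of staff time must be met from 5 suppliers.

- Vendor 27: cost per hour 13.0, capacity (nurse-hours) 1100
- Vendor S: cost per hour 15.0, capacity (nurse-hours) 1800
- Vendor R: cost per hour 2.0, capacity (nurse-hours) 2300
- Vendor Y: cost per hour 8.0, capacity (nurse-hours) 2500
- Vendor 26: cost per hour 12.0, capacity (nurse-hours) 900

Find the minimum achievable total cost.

Use suppliers in increasing cost order.
Take 2300 from Vendor R at 2.0 → need 500 more.
Vendor Y at 8.0: take 500 of its 2500 → requirement met.
Vendor 26, Vendor 27, Vendor S: unused.
Cost = 2300×2.0 + 500×8.0 = 8600.

8600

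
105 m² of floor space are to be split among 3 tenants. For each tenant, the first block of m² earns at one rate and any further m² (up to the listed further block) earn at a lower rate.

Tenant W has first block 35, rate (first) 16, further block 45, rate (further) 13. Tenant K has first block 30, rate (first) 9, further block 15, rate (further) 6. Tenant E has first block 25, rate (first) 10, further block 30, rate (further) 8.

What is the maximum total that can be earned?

1395

Rank every tier by rate: Tenant W/tier1 16 > Tenant W/tier2 13 > Tenant E/tier1 10 > Tenant K/tier1 9 > Tenant E/tier2 8 > Tenant K/tier2 6.
Tenant W/tier1 (16): +35 → 70 left.
Fill Tenant W tier2 block (45 at 13) → 25 left.
Tenant E/tier1 (10): +25 → 0 left.
Total = 16×35 + 13×45 + 10×25 = 1395.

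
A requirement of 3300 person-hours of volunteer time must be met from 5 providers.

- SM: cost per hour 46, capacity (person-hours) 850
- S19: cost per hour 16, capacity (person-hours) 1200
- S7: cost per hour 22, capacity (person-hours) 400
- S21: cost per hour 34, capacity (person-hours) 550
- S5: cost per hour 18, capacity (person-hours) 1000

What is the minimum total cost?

Use providers in increasing cost order.
S19 at 16: take all 1200 person-hours → 2100 still needed.
Take 1000 from S5 at 18 → need 1100 more.
S7 at 22: take all 400 person-hours → 700 still needed.
Take 550 from S21 at 34 → need 150 more.
SM at 46: take 150 of its 850 → requirement met.
Cost = 1200×16 + 1000×18 + 400×22 + 550×34 + 150×46 = 71600.

71600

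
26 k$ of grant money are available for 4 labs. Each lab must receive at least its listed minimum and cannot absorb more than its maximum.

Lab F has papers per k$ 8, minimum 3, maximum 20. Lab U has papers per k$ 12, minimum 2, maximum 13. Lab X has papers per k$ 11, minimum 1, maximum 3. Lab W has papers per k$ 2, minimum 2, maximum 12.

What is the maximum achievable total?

Meeting every minimum uses 3+2+1+2 = 8 k$, leaving 18.
Rank by papers per k$: Lab U 12 > Lab X 11 > Lab F 8 > Lab W 2.
Give Lab U 11 more to hit its cap of 13 — 7 left.
Lab X: +2 to 3 (cap) — 5 left.
Lab F has room for 17 more but only 5 remain, so it gets 8.
Total = 8×8 + 12×13 + 11×3 + 2×2 = 257.

257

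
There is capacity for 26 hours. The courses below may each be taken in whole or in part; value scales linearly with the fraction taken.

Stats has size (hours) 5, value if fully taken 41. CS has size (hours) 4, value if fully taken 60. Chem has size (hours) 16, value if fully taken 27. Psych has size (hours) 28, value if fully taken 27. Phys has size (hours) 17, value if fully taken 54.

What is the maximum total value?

Best value per unit of size first: CS 60/4≈15, Stats 41/5≈8.2, Phys 54/17≈3.18, Chem 27/16≈1.69, Psych 27/28≈0.964.
Take all of CS (4 hours, value 60) → 22 hours left.
Take all of Stats (5 hours, value 41) → 17 hours left.
Take all of Phys (17 hours, value 54) → 0 hours left.
Total value = 155.

155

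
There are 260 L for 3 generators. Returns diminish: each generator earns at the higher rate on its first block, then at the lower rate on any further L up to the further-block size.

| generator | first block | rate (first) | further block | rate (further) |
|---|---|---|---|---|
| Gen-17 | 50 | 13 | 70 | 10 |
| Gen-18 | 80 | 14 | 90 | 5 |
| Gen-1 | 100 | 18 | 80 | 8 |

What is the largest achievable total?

3870

Rank every tier by rate: Gen-1/tier1 18 > Gen-18/tier1 14 > Gen-17/tier1 13 > Gen-17/tier2 10 > Gen-1/tier2 8 > Gen-18/tier2 5.
Gen-1/tier1 (18): +100 → 160 left.
Gen-18 tier1 at 14: fill all 80 → 80 left.
Gen-17/tier1 (13): +50 → 30 left.
Gen-17/tier2: +30 of 70 at 10; pool empty.
Total = 18×100 + 14×80 + 13×50 + 10×30 = 3870.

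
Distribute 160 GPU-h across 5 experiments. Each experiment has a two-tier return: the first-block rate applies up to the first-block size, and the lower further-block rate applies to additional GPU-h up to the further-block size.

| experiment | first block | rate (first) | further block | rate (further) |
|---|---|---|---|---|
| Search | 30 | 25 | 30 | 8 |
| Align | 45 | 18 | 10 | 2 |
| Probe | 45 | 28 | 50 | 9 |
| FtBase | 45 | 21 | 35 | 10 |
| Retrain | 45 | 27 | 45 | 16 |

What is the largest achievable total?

4065

Order all 10 blocks by rate: Probe/tier1 28 > Retrain/tier1 27 > Search/tier1 25 > FtBase/tier1 21 > Align/tier1 18 > Retrain/tier2 16 > FtBase/tier2 10 > Probe/tier2 9 > Search/tier2 8 > Align/tier2 2.
Probe tier1 at 28: fill all 45 — 115 left.
Retrain/tier1 (27): +45 — 70 left.
Fill Search tier1 block (30 at 25) — 40 left.
FtBase/tier1: +40 of 45 at 21; pool empty.
Total = 28×45 + 27×45 + 25×30 + 21×40 = 4065.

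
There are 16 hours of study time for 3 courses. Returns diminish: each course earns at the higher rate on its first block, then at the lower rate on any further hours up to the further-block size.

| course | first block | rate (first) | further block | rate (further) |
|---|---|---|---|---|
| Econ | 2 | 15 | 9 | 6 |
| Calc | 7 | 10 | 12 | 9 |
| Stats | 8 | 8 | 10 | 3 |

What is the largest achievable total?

Order all 6 blocks by rate: Econ/T1 15 > Calc/T1 10 > Calc/T2 9 > Stats/T1 8 > Econ/T2 6 > Stats/T2 3.
Econ/T1 (15): +2 ; 14 left.
Fill Calc T1 block (7 at 10) ; 7 left.
Calc T2 at 9: only 7 left, fill 7.
Total = 15×2 + 10×7 + 9×7 = 163.

163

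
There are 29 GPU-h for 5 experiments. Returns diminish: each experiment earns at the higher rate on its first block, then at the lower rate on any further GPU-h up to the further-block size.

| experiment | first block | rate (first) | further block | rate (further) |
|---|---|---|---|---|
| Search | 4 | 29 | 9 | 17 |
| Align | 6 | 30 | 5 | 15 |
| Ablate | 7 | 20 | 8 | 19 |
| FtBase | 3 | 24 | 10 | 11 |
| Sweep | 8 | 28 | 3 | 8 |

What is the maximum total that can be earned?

Treat each block as its own option and order by rate: Align/tier1 30 > Search/tier1 29 > Sweep/tier1 28 > FtBase/tier1 24 > Ablate/tier1 20 > Ablate/tier2 19 > Search/tier2 17 > Align/tier2 15 > FtBase/tier2 11 > Sweep/tier2 8.
Align/tier1 (30): +6 — 23 left.
Search tier1 at 29: fill all 4 — 19 left.
Sweep tier1 at 28: fill all 8 — 11 left.
FtBase tier1 at 24: fill all 3 — 8 left.
Ablate/tier1 (20): +7 — 1 left.
Ablate tier2 at 19: only 1 left, fill 1.
Total = 30×6 + 29×4 + 28×8 + 24×3 + 20×7 + 19×1 = 751.

751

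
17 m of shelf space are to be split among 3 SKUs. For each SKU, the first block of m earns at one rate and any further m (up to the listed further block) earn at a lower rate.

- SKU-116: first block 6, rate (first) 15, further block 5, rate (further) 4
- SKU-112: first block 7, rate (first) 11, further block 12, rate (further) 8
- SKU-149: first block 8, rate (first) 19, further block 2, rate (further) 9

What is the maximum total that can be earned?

275

Rank every tier by rate: SKU-149/T1 19 > SKU-116/T1 15 > SKU-112/T1 11 > SKU-149/T2 9 > SKU-112/T2 8 > SKU-116/T2 4.
Fill SKU-149 T1 block (8 at 19) ; 9 left.
SKU-116 T1 at 15: fill all 6 ; 3 left.
SKU-112 T1 at 11: only 3 left, fill 3.
Total = 19×8 + 15×6 + 11×3 = 275.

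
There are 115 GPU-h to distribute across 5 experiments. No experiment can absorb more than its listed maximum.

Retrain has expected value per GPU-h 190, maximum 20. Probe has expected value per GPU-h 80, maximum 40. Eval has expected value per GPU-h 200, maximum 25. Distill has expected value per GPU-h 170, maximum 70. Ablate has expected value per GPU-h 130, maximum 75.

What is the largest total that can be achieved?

Highest expected value per GPU-h first: Eval 200 > Retrain 190 > Distill 170 > Ablate 130 > Probe 80.
Give Eval 25 to hit its cap of 25 — 90 left.
Retrain: +20 to 20 (cap) — 70 left.
Distill takes 70 to reach its cap of 70 — 0 left.
Total = 190×20 + 200×25 + 170×70 = 20700.

20700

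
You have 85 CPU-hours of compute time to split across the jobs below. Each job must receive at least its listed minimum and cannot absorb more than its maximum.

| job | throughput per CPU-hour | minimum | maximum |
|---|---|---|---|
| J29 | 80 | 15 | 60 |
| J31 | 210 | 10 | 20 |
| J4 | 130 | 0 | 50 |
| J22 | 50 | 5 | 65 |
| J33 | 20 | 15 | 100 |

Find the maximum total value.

9850

Meeting every minimum uses 15+10+0+5+15 = 45 CPU-hours, leaving 40.
Highest throughput per CPU-hour first: J31 210 > J4 130 > J29 80 > J22 50 > J33 20.
Give J31 10 more to hit its cap of 20 ; 30 left.
Only 30 left; J4 takes them to reach 30.
Total = 80×15 + 210×20 + 130×30 + 50×5 + 20×15 = 9850.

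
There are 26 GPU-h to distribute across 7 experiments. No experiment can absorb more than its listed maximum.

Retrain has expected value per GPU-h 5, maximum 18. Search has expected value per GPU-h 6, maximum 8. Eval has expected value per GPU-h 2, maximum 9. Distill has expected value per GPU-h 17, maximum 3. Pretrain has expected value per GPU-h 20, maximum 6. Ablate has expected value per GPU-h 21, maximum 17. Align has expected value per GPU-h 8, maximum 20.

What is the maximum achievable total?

Rank by expected value per GPU-h: Ablate 21 > Pretrain 20 > Distill 17 > Align 8 > Search 6 > Retrain 5 > Eval 2.
Ablate takes 17 to reach its cap of 17 ; 9 left.
Pretrain: +6 to 6 (cap) ; 3 left.
Give Distill 3 to hit its cap of 3 ; 0 left.
Total = 17×3 + 20×6 + 21×17 = 528.

528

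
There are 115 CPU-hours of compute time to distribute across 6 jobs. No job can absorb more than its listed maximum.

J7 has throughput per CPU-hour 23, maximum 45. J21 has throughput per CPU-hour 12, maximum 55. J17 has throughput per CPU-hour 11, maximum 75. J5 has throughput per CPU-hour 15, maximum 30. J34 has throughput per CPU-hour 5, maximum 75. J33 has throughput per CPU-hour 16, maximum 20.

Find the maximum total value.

Order the jobs by throughput per CPU-hour: J7 23 > J33 16 > J5 15 > J21 12 > J17 11 > J34 5.
Give J7 45 to hit its cap of 45 → 70 left.
J33 takes 20 to reach its cap of 20 → 50 left.
Give J5 30 to hit its cap of 30 → 20 left.
Only 20 left; J21 takes them to reach 20.
Total = 23×45 + 12×20 + 15×30 + 16×20 = 2045.

2045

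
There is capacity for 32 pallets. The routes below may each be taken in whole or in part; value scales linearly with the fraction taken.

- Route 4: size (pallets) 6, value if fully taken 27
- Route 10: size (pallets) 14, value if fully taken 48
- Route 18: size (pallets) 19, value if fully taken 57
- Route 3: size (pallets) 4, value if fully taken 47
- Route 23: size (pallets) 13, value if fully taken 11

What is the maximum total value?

Sort by value density: Route 3 47/4≈11.8, Route 4 27/6≈4.5, Route 10 48/14≈3.43, Route 18 57/19≈3, Route 23 11/13≈0.846.
All 4 pallets of Route 3 fit (value 47) ; 28 remain.
Route 4: take in full, 6 pallets for value 27 ; 22 left.
Route 10: take in full, 14 pallets for value 48 ; 8 left.
8 pallets left: a 8/19 share of Route 18 gives 57×8/19 = 24.
Total value = 146.

146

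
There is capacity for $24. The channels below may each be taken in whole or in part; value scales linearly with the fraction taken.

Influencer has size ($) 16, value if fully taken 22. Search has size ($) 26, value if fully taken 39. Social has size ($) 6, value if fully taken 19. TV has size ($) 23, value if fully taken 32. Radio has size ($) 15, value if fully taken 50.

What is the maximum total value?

Best value per unit of size first: Radio 50/15≈3.33, Social 19/6≈3.17, Search 39/26≈1.5, TV 32/23≈1.39, Influencer 22/16≈1.38.
Radio: take in full, 15 $ for value 50 → 9 left.
Take all of Social (6 $, value 19) → 3 $ left.
Fill the last 3 $ with part of Search: 3/26 of it earns 4.5.
Total value = 73.5.

73.5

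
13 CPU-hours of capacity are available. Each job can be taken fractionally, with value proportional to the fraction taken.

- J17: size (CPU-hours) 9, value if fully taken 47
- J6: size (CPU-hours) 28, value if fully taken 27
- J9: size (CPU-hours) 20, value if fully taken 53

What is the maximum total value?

Sort by value density: J17 47/9≈5.22, J9 53/20≈2.65, J6 27/28≈0.964.
Take all of J17 (9 CPU-hours, value 47) → 4 CPU-hours left.
Fill the last 4 CPU-hours with part of J9: 4/20 of it earns 10.6.
Total value = 57.6.

57.6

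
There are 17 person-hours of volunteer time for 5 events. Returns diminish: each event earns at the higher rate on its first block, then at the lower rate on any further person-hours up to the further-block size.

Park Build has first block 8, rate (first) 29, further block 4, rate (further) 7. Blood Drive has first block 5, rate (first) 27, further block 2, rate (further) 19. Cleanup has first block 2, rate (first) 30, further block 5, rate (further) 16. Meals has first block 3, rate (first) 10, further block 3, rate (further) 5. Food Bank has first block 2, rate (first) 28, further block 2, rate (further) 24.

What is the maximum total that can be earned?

Rank every tier by rate: Cleanup/first 30 > Park Build/first 29 > Food Bank/first 28 > Blood Drive/first 27 > Food Bank/second 24 > Blood Drive/second 19 > Cleanup/second 16 > Meals/first 10 > Park Build/second 7 > Meals/second 5.
Fill Cleanup first block (2 at 30) → 15 left.
Fill Park Build first block (8 at 29) → 7 left.
Food Bank first at 28: fill all 2 → 5 left.
Blood Drive/first (27): +5 → 0 left.
Total = 30×2 + 29×8 + 28×2 + 27×5 = 483.

483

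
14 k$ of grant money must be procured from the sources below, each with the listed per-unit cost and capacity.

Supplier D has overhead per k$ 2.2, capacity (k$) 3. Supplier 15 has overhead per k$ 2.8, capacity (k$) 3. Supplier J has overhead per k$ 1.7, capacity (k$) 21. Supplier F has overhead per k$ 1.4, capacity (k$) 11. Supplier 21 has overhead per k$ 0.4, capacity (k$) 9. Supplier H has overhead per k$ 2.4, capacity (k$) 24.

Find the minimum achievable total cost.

10.6

Use sources in increasing cost order.
Supplier 21 at 0.4: take all 9 k$ ; 5 still needed.
Supplier F (1.4): take the remaining 5 ; done.
Supplier J, Supplier D, Supplier H, Supplier 15: unused.
Cost = 9×0.4 + 5×1.4 = 10.6.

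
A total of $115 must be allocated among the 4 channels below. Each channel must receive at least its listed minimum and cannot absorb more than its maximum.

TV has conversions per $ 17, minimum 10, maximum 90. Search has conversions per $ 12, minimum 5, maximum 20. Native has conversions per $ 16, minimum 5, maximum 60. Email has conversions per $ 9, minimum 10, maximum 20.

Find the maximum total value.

1840

Meeting every minimum uses 10+5+5+10 = 30 $, leaving 85.
Order the channels by conversions per $: TV 17 > Native 16 > Search 12 > Email 9.
TV: +80 to 90 (cap) → 5 left.
Native has room for 55 more but only 5 remain, so it gets 10.
Total = 17×90 + 12×5 + 16×10 + 9×10 = 1840.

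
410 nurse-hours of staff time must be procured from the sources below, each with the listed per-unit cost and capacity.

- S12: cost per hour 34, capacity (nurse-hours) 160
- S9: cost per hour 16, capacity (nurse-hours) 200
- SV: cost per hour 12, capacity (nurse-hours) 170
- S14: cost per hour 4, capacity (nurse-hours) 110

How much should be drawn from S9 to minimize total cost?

130

Use sources in increasing cost order.
Take 110 from S14 at 4 ; need 300 more.
SV (12): use full 170 ; 130 nurse-hours to go.
Take 130 from S9 at 16 to finish.
S12: unused.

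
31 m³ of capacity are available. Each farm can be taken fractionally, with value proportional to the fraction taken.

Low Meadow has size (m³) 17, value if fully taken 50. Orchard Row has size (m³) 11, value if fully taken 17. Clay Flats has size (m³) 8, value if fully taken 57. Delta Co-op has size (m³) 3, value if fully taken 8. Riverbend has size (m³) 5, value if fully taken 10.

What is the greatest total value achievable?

Best value per unit of size first: Clay Flats 57/8≈7.12, Low Meadow 50/17≈2.94, Delta Co-op 8/3≈2.67, Riverbend 10/5≈2, Orchard Row 17/11≈1.55.
All 8 m³ of Clay Flats fit (value 57) — 23 remain.
All 17 m³ of Low Meadow fit (value 50) — 6 remain.
Take all of Delta Co-op (3 m³, value 8) — 3 m³ left.
3 m³ left: a 3/5 share of Riverbend gives 10×3/5 = 6.
Total value = 121.

121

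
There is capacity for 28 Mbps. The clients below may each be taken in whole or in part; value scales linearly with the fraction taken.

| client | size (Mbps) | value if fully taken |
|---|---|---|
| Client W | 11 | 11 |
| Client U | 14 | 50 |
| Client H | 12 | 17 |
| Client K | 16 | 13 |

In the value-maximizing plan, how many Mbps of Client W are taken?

Rank by value-to-size ratio: Client U 50/14≈3.57, Client H 17/12≈1.42, Client W 11/11≈1, Client K 13/16≈0.812.
Take all of Client U (14 Mbps, value 50) → 14 Mbps left.
Take all of Client H (12 Mbps, value 17) → 2 Mbps left.
Fill the last 2 Mbps with part of Client W: 2/11 of it earns 2.

2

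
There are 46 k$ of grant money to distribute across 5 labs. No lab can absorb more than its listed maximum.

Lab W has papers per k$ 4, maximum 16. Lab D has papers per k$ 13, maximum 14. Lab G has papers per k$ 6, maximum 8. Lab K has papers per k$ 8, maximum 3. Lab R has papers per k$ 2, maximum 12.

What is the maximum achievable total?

Highest papers per k$ first: Lab D 13 > Lab K 8 > Lab G 6 > Lab W 4 > Lab R 2.
Lab D: +14 to 14 (cap) — 32 left.
Give Lab K 3 to hit its cap of 3 — 29 left.
Lab G: +8 to 8 (cap) — 21 left.
Give Lab W 16 to hit its cap of 16 — 5 left.
Lab R: +5 (room for 12) → 5. Pool exhausted.
Total = 4×16 + 13×14 + 6×8 + 8×3 + 2×5 = 328.

328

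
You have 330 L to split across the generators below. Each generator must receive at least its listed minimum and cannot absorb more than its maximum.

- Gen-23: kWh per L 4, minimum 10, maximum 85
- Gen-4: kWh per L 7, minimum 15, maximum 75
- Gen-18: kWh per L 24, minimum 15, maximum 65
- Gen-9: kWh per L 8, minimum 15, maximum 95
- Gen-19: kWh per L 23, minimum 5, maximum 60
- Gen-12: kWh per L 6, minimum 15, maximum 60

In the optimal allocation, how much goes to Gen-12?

Meeting every minimum uses 10+15+15+15+5+15 = 75 L, leaving 255.
Rank by kWh per L: Gen-18 24 > Gen-19 23 > Gen-9 8 > Gen-4 7 > Gen-12 6 > Gen-23 4.
Gen-18: +50 to 65 (cap) → 205 left.
Give Gen-19 55 more to hit its cap of 60 → 150 left.
Give Gen-9 80 more to hit its cap of 95 → 70 left.
Give Gen-4 60 more to hit its cap of 75 → 10 left.
Gen-12 has room for 45 more but only 10 remain, so it gets 25.

25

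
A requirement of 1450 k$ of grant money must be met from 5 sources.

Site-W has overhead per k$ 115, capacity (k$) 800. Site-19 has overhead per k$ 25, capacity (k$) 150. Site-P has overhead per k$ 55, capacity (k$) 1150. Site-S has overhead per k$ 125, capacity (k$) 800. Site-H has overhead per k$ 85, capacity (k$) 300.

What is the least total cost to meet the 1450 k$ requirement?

Use sources in increasing cost order.
Site-19 (25): use full 150 ; 1300 k$ to go.
Site-P at 55: take all 1150 k$ ; 150 still needed.
Site-H (85): take the remaining 150 ; done.
Site-W, Site-S: unused.
Cost = 150×25 + 1150×55 + 150×85 = 79750.

79750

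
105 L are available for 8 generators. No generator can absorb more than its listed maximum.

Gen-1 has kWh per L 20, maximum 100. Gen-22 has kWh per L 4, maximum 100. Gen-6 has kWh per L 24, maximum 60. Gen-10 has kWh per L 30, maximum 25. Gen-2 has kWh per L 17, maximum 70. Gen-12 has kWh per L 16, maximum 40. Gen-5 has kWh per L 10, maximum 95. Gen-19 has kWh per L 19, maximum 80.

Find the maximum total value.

Rank by kWh per L: Gen-10 30 > Gen-6 24 > Gen-1 20 > Gen-19 19 > Gen-2 17 > Gen-12 16 > Gen-5 10 > Gen-22 4.
Gen-10 takes 25 to reach its cap of 25 → 80 left.
Gen-6 takes 60 to reach its cap of 60 → 20 left.
Gen-1 has room for 100 but only 20 remain, so it gets 20.
Total = 20×20 + 24×60 + 30×25 = 2590.

2590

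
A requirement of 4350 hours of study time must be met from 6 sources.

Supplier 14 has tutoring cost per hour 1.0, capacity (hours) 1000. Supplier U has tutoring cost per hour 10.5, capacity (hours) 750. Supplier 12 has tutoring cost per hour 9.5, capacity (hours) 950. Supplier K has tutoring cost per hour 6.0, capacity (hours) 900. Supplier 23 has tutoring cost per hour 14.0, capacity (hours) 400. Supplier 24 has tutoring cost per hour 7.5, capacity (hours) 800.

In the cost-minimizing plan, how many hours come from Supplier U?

700

Fill from the cheapest source first.
Supplier 14 (1.0): use full 1000 ; 3350 hours to go.
Supplier K at 6.0: take all 900 hours ; 2450 still needed.
Take 800 from Supplier 24 at 7.5 ; need 1650 more.
Supplier 12 at 9.5: take all 950 hours ; 700 still needed.
Take 700 from Supplier U at 10.5 to finish.
Supplier 23: unused.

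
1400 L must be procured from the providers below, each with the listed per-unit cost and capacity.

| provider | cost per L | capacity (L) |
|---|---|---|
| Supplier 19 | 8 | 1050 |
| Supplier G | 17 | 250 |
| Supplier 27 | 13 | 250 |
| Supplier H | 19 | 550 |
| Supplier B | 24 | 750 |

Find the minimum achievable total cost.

13350

Use providers in increasing cost order.
Supplier 19 at 8: take all 1050 L — 350 still needed.
Supplier 27 (13): use full 250 — 100 L to go.
Supplier G (17): take the remaining 100 — done.
Supplier H, Supplier B: unused.
Cost = 1050×8 + 250×13 + 100×17 = 13350.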